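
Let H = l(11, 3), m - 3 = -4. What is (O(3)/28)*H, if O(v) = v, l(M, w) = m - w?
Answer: -3/7 ≈ -0.42857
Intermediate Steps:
m = -1 (m = 3 - 4 = -1)
l(M, w) = -1 - w
H = -4 (H = -1 - 1*3 = -1 - 3 = -4)
(O(3)/28)*H = (3/28)*(-4) = -3/7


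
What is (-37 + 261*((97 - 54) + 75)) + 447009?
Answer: 477770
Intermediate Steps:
(-37 + 261*((97 - 54) + 75)) + 447009 = (-37 + 261*(43 + 75)) + 447009 = (-37 + 261*118) + 447009 = (-37 + 30798) + 447009 = 30761 + 447009 = 477770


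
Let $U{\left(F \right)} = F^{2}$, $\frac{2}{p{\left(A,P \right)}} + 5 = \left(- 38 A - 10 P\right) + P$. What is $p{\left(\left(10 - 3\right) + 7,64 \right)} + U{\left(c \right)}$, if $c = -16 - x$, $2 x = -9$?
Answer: $\frac{588769}{4452} \approx 132.25$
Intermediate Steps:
$x = - \frac{9}{2}$ ($x = \frac{1}{2} \left(-9\right) = - \frac{9}{2} \approx -4.5$)
$p{\left(A,P \right)} = \frac{2}{-5 - 38 A - 9 P}$ ($p{\left(A,P \right)} = \frac{2}{-5 + \left(\left(- 38 A - 10 P\right) + P\right)} = \frac{2}{-5 - \left(9 P + 38 A\right)} = \frac{2}{-5 - 38 A - 9 P}$)
$c = - \frac{23}{2}$ ($c = -16 - - \frac{9}{2} = -16 + \frac{9}{2} = - \frac{23}{2} \approx -11.5$)
$p{\left(\left(10 - 3\right) + 7,64 \right)} + U{\left(c \right)} = - \frac{2}{5 + 9 \cdot 64 + 38 \left(\left(10 - 3\right) + 7\right)} + \left(- \frac{23}{2}\right)^{2} = - \frac{2}{5 + 576 + 38 \left(7 + 7\right)} + \frac{529}{4} = - \frac{2}{5 + 576 + 38 \cdot 14} + \frac{529}{4} = - \frac{2}{5 + 576 + 532} + \frac{529}{4} = - \frac{2}{1113} + \frac{529}{4} = \frac{588769}{4452}$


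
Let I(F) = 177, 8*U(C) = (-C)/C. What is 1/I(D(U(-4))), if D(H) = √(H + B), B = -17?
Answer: 1/177 ≈ 0.0056497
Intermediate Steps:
U(C) = -⅛ (U(C) = ((-C)/C)/8 = (⅛)*(-1) = -⅛)
D(H) = √(-17 + H) (D(H) = √(H - 17) = √(-17 + H))
1/I(D(U(-4))) = 1/177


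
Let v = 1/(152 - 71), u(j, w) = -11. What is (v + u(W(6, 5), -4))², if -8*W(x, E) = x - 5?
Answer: 792100/6561 ≈ 120.73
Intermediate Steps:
W(x, E) = 5/8 - x/8 (W(x, E) = -(x - 5)/8 = -(-5 + x)/8 = 5/8 - x/8)
v = 1/81 ≈ 0.012346
(v + u(W(6, 5), -4))² = (1/81 - 11)² = (-890/81)² = 792100/6561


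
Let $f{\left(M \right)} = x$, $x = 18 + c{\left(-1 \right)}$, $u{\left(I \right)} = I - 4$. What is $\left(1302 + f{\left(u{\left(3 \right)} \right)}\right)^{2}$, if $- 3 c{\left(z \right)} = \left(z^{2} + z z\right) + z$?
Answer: $\frac{15673681}{9} \approx 1.7415 \cdot 10^{6}$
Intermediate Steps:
$c{\left(z \right)} = - \frac{2 z^{2}}{3} - \frac{z}{3}$ ($c{\left(z \right)} = - \frac{\left(z^{2} + z z\right) + z}{3} = - \frac{\left(z^{2} + z^{2}\right) + z}{3} = - \frac{2 z^{2} + z}{3} = - \frac{z + 2 z^{2}}{3} = - \frac{2 z^{2}}{3} - \frac{z}{3}$)
$u{\left(I \right)} = -4 + I$ ($u{\left(I \right)} = I - 4 = -4 + I$)
$x = \frac{53}{3}$ ($x = 18 - - \frac{1 + 2 \left(-1\right)}{3} = 18 - - \frac{1 - 2}{3} = 18 - \left(- \frac{1}{3}\right) \left(-1\right) = 18 - \frac{1}{3} = \frac{53}{3} \approx 17.667$)
$f{\left(M \right)} = \frac{53}{3}$
$\left(1302 + f{\left(u{\left(3 \right)} \right)}\right)^{2} = \left(1302 + \frac{53}{3}\right)^{2} = \left(\frac{3959}{3}\right)^{2} = \frac{15673681}{9}$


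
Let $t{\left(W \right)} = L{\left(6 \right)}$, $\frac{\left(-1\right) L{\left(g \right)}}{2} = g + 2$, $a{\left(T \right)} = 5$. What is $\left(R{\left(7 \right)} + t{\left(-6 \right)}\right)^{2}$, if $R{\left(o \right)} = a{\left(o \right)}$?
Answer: $121$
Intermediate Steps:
$L{\left(g \right)} = -4 - 2 g$ ($L{\left(g \right)} = - 2 \left(g + 2\right) = - 2 \left(2 + g\right) = -4 - 2 g$)
$R{\left(o \right)} = 5$
$t{\left(W \right)} = -16$ ($t{\left(W \right)} = -4 - 12 = -16$)
$\left(R{\left(7 \right)} + t{\left(-6 \right)}\right)^{2} = \left(5 - 16\right)^{2} = \left(-11\right)^{2} = 121$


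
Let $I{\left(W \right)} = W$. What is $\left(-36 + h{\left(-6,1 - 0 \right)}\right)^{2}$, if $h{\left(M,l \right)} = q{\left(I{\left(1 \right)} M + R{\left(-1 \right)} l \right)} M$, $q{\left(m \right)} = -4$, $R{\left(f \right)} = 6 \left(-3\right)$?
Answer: $144$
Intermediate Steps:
$R{\left(f \right)} = -18$
$h{\left(M,l \right)} = - 4 M$
$\left(-36 + h{\left(-6,1 - 0 \right)}\right)^{2} = \left(-36 - -24\right)^{2} = \left(-36 + 24\right)^{2} = \left(-12\right)^{2} = 144$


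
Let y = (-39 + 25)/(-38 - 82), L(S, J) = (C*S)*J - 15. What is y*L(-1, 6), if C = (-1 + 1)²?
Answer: -7/4 ≈ -1.7500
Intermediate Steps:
C = 0 (C = 0² = 0)
L(S, J) = -15 (L(S, J) = (0*S)*J - 15 = 0*J - 15 = 0 - 15 = -15)
y = 7/60 (y = -14/(-120) = -14*(-1/120) = 7/60 ≈ 0.11667)
y*L(-1, 6) = (7/60)*(-15) = -7/4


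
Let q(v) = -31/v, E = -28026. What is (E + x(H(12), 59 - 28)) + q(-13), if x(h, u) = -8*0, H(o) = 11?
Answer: -364307/13 ≈ -28024.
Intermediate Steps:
x(h, u) = 0
(E + x(H(12), 59 - 28)) + q(-13) = (-28026 + 0) - 31/(-13) = -28026 - 31*(-1/13) = -28026 + 31/13 = -364307/13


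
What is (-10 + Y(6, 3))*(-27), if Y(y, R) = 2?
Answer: 216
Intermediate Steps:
(-10 + Y(6, 3))*(-27) = (-10 + 2)*(-27) = -8*(-27) = 216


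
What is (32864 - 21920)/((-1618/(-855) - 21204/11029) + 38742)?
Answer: 6449979780/22833052087 ≈ 0.28248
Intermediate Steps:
(32864 - 21920)/((-1618/(-855) - 21204/11029) + 38742) = 10944/((-1618*(-1/855) - 21204*1/11029) + 38742) = 10944/((1618/855 - 21204/11029) + 38742) = 10944/(-284498/9429795 + 38742) = 10944/(365328833392/9429795) = 10944*(9429795/365328833392) = 6449979780/22833052087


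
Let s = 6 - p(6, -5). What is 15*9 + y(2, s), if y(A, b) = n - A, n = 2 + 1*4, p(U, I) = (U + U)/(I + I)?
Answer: 139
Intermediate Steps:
p(U, I) = U/I (p(U, I) = (2*U)/((2*I)) = (2*U)*(1/(2*I)) = U/I)
n = 6 (n = 2 + 4 = 6)
s = 36/5 (s = 6 - 6/(-5) = 6 - 6*(-1)/5 = 6 - 1*(-6/5) = 6 + 6/5 = 36/5 ≈ 7.2000)
y(A, b) = 6 - A
15*9 + y(2, s) = 15*9 + (6 - 1*2) = 135 + (6 - 2) = 135 + 4 = 139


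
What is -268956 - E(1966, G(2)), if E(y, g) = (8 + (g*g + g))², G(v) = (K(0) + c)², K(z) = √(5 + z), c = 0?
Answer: -270400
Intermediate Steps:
G(v) = 5 (G(v) = (√(5 + 0) + 0)² = (√5 + 0)² = (√5)² = 5)
E(y, g) = (8 + g + g²)² (E(y, g) = (8 + (g² + g))² = (8 + (g + g²))² = (8 + g + g²)²)
-268956 - E(1966, G(2)) = -268956 - (8 + 5 + 5²)² = -268956 - (8 + 5 + 25)² = -268956 - 1*38² = -268956 - 1*1444 = -268956 - 1444 = -270400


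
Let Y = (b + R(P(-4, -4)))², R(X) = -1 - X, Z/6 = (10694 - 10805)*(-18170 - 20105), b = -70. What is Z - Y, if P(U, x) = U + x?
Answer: 25487181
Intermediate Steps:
Z = 25491150 (Z = 6*((10694 - 10805)*(-18170 - 20105)) = 6*(-111*(-38275)) = 6*4248525 = 25491150)
Y = 3969 (Y = (-70 + (-1 - (-4 - 4)))² = (-70 + (-1 - 1*(-8)))² = (-70 + (-1 + 8))² = (-70 + 7)² = (-63)² = 3969)
Z - Y = 25491150 - 1*3969 = 25491150 - 3969 = 25487181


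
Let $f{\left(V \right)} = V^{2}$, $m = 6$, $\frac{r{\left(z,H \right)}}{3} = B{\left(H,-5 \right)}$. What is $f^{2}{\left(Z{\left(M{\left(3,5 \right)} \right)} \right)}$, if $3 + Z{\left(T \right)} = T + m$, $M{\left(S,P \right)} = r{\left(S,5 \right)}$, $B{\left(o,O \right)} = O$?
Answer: $20736$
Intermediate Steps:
$r{\left(z,H \right)} = -15$ ($r{\left(z,H \right)} = 3 \left(-5\right) = -15$)
$M{\left(S,P \right)} = -15$
$Z{\left(T \right)} = 3 + T$ ($Z{\left(T \right)} = -3 + \left(T + 6\right) = -3 + \left(6 + T\right) = 3 + T$)
$f^{2}{\left(Z{\left(M{\left(3,5 \right)} \right)} \right)} = \left(\left(3 - 15\right)^{2}\right)^{2} = \left(\left(-12\right)^{2}\right)^{2} = 144^{2} = 20736$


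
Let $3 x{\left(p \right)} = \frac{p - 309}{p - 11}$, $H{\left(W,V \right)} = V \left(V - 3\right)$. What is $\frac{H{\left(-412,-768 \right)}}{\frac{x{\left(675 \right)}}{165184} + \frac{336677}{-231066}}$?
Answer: $- \frac{341063328261537792}{839259949525} \approx -4.0639 \cdot 10^{5}$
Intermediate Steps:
$H{\left(W,V \right)} = V \left(-3 + V\right)$
$x{\left(p \right)} = \frac{-309 + p}{3 \left(-11 + p\right)}$ ($x{\left(p \right)} = \frac{\left(p - 309\right) \frac{1}{p - 11}}{3} = \frac{\left(-309 + p\right) \frac{1}{-11 + p}}{3} = \frac{\frac{1}{-11 + p} \left(-309 + p\right)}{3} = \frac{-309 + p}{3 \left(-11 + p\right)}$)
$\frac{H{\left(-412,-768 \right)}}{\frac{x{\left(675 \right)}}{165184} + \frac{336677}{-231066}} = \frac{\left(-768\right) \left(-3 - 768\right)}{\frac{\frac{1}{3} \frac{1}{-11 + 675} \left(-309 + 675\right)}{165184} + \frac{336677}{-231066}} = \frac{\left(-768\right) \left(-771\right)}{\frac{1}{3} \cdot \frac{1}{664} \cdot 366 \cdot \frac{1}{165184} + 336677 \left(- \frac{1}{231066}\right)} = \frac{592128}{\frac{1}{3} \cdot \frac{1}{664} \cdot 366 \cdot \frac{1}{165184} - \frac{30607}{21006}} = \frac{592128}{\frac{61}{332} \cdot \frac{1}{165184} - \frac{30607}{21006}} = \frac{592128}{\frac{61}{54841088} - \frac{30607}{21006}} = \frac{592128}{- \frac{839259949525}{575995947264}} = 592128 \left(- \frac{575995947264}{839259949525}\right) = - \frac{341063328261537792}{839259949525}$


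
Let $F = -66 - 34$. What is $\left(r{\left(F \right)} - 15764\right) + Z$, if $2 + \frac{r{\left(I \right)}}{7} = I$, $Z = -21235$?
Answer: $-37713$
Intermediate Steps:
$F = -100$
$r{\left(I \right)} = -14 + 7 I$
$\left(r{\left(F \right)} - 15764\right) + Z = \left(\left(-14 + 7 \left(-100\right)\right) - 15764\right) - 21235 = \left(\left(-14 - 700\right) - 15764\right) - 21235 = \left(-714 - 15764\right) - 21235 = -16478 - 21235 = -37713$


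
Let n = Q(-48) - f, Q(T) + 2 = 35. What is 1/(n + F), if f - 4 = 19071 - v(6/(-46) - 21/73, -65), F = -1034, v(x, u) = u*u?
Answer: -1/15851 ≈ -6.3088e-5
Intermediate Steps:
Q(T) = 33 (Q(T) = -2 + 35 = 33)
v(x, u) = u²
f = 14850 (f = 4 + (19071 - 1*(-65)²) = 4 + (19071 - 1*4225) = 4 + (19071 - 4225) = 4 + 14846 = 14850)
n = -14817 (n = 33 - 1*14850 = 33 - 14850 = -14817)
1/(n + F) = 1/(-14817 - 1034) = 1/(-15851) = -1/15851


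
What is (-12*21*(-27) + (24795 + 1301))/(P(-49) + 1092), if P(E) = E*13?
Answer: 940/13 ≈ 72.308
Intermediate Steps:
P(E) = 13*E
(-12*21*(-27) + (24795 + 1301))/(P(-49) + 1092) = (-12*21*(-27) + (24795 + 1301))/(13*(-49) + 1092) = (-252*(-27) + 26096)/(-637 + 1092) = (6804 + 26096)/455 = 32900*(1/455) = 940/13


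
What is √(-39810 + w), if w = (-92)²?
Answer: I*√31346 ≈ 177.05*I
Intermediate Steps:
w = 8464
√(-39810 + w) = √(-39810 + 8464) = √(-31346) = I*√31346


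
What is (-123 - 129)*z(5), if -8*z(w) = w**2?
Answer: 1575/2 ≈ 787.50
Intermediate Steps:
z(w) = -w**2/8
(-123 - 129)*z(5) = (-123 - 129)*(-1/8*5**2) = -(-63)*25/2 = -252*(-25/8) = 1575/2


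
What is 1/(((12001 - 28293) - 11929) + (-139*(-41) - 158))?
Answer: -1/22680 ≈ -4.4092e-5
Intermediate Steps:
1/(((12001 - 28293) - 11929) + (-139*(-41) - 158)) = 1/((-16292 - 11929) + (5699 - 158)) = 1/(-28221 + 5541) = 1/(-22680) = -1/22680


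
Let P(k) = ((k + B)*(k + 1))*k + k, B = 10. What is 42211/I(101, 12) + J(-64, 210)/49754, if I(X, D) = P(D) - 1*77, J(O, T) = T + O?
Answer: 80794526/6443143 ≈ 12.540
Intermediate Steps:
P(k) = k + k*(1 + k)*(10 + k) (P(k) = ((k + 10)*(k + 1))*k + k = ((10 + k)*(1 + k))*k + k = ((1 + k)*(10 + k))*k + k = k*(1 + k)*(10 + k) + k = k + k*(1 + k)*(10 + k))
J(O, T) = O + T
I(X, D) = -77 + D*(11 + D² + 11*D) (I(X, D) = D*(11 + D² + 11*D) - 1*77 = D*(11 + D² + 11*D) - 77 = -77 + D*(11 + D² + 11*D))
42211/I(101, 12) + J(-64, 210)/49754 = 42211/(-77 + 12*(11 + 12² + 11*12)) + (-64 + 210)/49754 = 42211/(-77 + 12*(11 + 144 + 132)) + 146*(1/49754) = 42211/(-77 + 12*287) + 73/24877 = 42211/(-77 + 3444) + 73/24877 = 42211/3367 + 73/24877 = 42211*(1/3367) + 73/24877 = 3247/259 + 73/24877 = 80794526/6443143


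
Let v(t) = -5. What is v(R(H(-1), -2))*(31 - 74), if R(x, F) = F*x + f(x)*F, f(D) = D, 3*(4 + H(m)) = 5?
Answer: 215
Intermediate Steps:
H(m) = -7/3 (H(m) = -4 + (⅓)*5 = -4 + 5/3 = -7/3)
R(x, F) = 2*F*x (R(x, F) = F*x + x*F = F*x + F*x = 2*F*x)
v(R(H(-1), -2))*(31 - 74) = -5*(31 - 74) = -5*(-43) = 215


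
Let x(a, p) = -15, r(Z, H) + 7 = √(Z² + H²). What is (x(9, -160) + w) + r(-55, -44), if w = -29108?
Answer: -29130 + 11*√41 ≈ -29060.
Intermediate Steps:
r(Z, H) = -7 + √(H² + Z²) (r(Z, H) = -7 + √(Z² + H²) = -7 + √(H² + Z²))
(x(9, -160) + w) + r(-55, -44) = (-15 - 29108) + (-7 + √((-44)² + (-55)²)) = -29123 + (-7 + √(1936 + 3025)) = -29123 + (-7 + √4961) = -29123 + (-7 + 11*√41) = -29130 + 11*√41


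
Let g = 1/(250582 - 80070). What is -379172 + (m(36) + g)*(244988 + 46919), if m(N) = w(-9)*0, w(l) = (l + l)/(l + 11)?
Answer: -64653084157/170512 ≈ -3.7917e+5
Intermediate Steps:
g = 1/170512 ≈ 5.8647e-6
w(l) = 2*l/(11 + l) (w(l) = (2*l)/(11 + l) = 2*l/(11 + l))
m(N) = 0 (m(N) = (2*(-9)/(11 - 9))*0 = (2*(-9)/2)*0 = (2*(-9)*(½))*0 = -9*0 = 0)
-379172 + (m(36) + g)*(244988 + 46919) = -379172 + (0 + 1/170512)*(244988 + 46919) = -379172 + (1/170512)*291907 = -379172 + 291907/170512 = -64653084157/170512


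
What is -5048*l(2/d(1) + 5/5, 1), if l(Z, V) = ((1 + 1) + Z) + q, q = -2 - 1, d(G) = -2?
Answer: 5048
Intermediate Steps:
q = -3
l(Z, V) = -1 + Z (l(Z, V) = ((1 + 1) + Z) - 3 = (2 + Z) - 3 = -1 + Z)
-5048*l(2/d(1) + 5/5, 1) = -5048*(-1 + (2/(-2) + 5/5)) = -5048*(-1 + (2*(-½) + 5*(⅕))) = -5048*(-1 + (-1 + 1)) = -5048*(-1 + 0) = -5048*(-1) = 5048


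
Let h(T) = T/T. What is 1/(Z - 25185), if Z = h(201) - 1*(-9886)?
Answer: -1/15298 ≈ -6.5368e-5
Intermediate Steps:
h(T) = 1
Z = 9887 (Z = 1 - 1*(-9886) = 1 + 9886 = 9887)
1/(Z - 25185) = 1/(9887 - 25185) = 1/(-15298) = -1/15298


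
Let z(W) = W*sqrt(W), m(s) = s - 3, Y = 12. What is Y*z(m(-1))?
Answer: -96*I ≈ -96.0*I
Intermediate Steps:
m(s) = -3 + s
z(W) = W**(3/2)
Y*z(m(-1)) = 12*(-3 - 1)**(3/2) = 12*(-4)**(3/2) = 12*(-8*I) = -96*I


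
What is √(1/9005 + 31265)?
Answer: √2535279640630/9005 ≈ 176.82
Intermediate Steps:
√(1/9005 + 31265) = √(281541326/9005) = √2535279640630/9005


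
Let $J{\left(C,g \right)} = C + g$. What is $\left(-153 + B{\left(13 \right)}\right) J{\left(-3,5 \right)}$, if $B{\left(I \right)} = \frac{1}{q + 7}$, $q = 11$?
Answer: $- \frac{2753}{9} \approx -305.89$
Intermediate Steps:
$B{\left(I \right)} = \frac{1}{18}$ ($B{\left(I \right)} = \frac{1}{11 + 7} = \frac{1}{18}$)
$\left(-153 + B{\left(13 \right)}\right) J{\left(-3,5 \right)} = \left(-153 + \frac{1}{18}\right) \left(-3 + 5\right) = \left(- \frac{2753}{18}\right) 2 = - \frac{2753}{9}$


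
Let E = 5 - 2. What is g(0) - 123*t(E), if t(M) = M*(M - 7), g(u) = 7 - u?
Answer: 1483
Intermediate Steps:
E = 3
t(M) = M*(-7 + M)
g(0) - 123*t(E) = (7 - 1*0) - 369*(-7 + 3) = (7 + 0) - 369*(-4) = 7 - 123*(-12) = 7 + 1476 = 1483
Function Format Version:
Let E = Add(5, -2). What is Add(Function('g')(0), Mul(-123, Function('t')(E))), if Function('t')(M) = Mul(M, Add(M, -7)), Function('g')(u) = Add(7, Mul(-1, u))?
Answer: 1483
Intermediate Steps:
E = 3
Function('t')(M) = Mul(M, Add(-7, M))
Add(Function('g')(0), Mul(-123, Function('t')(E))) = Add(Add(7, Mul(-1, 0)), Mul(-123, Mul(3, Add(-7, 3)))) = Add(Add(7, 0), Mul(-123, Mul(3, -4))) = Add(7, Mul(-123, -12)) = Add(7, 1476) = 1483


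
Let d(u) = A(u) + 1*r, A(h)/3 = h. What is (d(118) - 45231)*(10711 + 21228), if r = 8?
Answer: -1433070991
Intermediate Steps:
A(h) = 3*h
d(u) = 8 + 3*u (d(u) = 3*u + 1*8 = 3*u + 8 = 8 + 3*u)
(d(118) - 45231)*(10711 + 21228) = ((8 + 3*118) - 45231)*(10711 + 21228) = ((8 + 354) - 45231)*31939 = (362 - 45231)*31939 = -44869*31939 = -1433070991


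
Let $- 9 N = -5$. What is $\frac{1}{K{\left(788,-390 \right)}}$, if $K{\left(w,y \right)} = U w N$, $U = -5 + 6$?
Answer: $\frac{9}{3940} \approx 0.0022843$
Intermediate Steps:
$N = \frac{5}{9}$ ($N = \left(- \frac{1}{9}\right) \left(-5\right) = \frac{5}{9} \approx 0.55556$)
$U = 1$
$K{\left(w,y \right)} = \frac{5 w}{9}$ ($K{\left(w,y \right)} = 1 w \frac{5}{9} = w \frac{5}{9} = \frac{5 w}{9}$)
$\frac{1}{K{\left(788,-390 \right)}} = \frac{1}{\frac{5}{9} \cdot 788} = \frac{1}{\frac{3940}{9}} = \frac{9}{3940}$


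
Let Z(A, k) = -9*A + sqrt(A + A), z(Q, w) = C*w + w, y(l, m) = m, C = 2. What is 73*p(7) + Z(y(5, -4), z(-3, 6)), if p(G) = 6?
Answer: 474 + 2*I*sqrt(2) ≈ 474.0 + 2.8284*I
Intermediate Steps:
z(Q, w) = 3*w (z(Q, w) = 2*w + w = 3*w)
Z(A, k) = -9*A + sqrt(2)*sqrt(A) (Z(A, k) = -9*A + sqrt(2*A) = -9*A + sqrt(2)*sqrt(A))
73*p(7) + Z(y(5, -4), z(-3, 6)) = 73*6 + (-9*(-4) + sqrt(2)*sqrt(-4)) = 438 + (36 + sqrt(2)*(2*I)) = 438 + (36 + 2*I*sqrt(2)) = 474 + 2*I*sqrt(2)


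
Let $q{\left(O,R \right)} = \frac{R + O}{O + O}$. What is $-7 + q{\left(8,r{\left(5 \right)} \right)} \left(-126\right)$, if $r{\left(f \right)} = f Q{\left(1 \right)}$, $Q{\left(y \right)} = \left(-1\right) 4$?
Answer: $\frac{175}{2} \approx 87.5$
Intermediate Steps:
$Q{\left(y \right)} = -4$
$r{\left(f \right)} = - 4 f$ ($r{\left(f \right)} = f \left(-4\right) = - 4 f$)
$q{\left(O,R \right)} = \frac{O + R}{2 O}$
$-7 + q{\left(8,r{\left(5 \right)} \right)} \left(-126\right) = -7 + \frac{8 - 20}{2 \cdot 8} \left(-126\right) = -7 + \frac{1}{2} \cdot \frac{1}{8} \left(8 - 20\right) \left(-126\right) = -7 + \frac{1}{2} \cdot \frac{1}{8} \left(-12\right) \left(-126\right) = -7 - - \frac{189}{2} = -7 + \frac{189}{2} = \frac{175}{2}$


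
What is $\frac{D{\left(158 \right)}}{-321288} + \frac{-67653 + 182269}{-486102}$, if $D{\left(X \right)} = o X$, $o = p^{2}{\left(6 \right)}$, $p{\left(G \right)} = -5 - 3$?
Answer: $- \frac{869587684}{3253723737} \approx -0.26726$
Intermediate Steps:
$p{\left(G \right)} = -8$
$o = 64$ ($o = \left(-8\right)^{2} = 64$)
$D{\left(X \right)} = 64 X$
$\frac{D{\left(158 \right)}}{-321288} + \frac{-67653 + 182269}{-486102} = \frac{64 \cdot 158}{-321288} + \frac{-67653 + 182269}{-486102} = 10112 \left(- \frac{1}{321288}\right) + 114616 \left(- \frac{1}{486102}\right) = - \frac{1264}{40161} - \frac{57308}{243051} = - \frac{869587684}{3253723737}$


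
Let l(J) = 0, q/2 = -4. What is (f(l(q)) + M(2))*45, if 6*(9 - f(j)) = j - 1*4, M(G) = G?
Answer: 525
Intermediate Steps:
q = -8 (q = 2*(-4) = -8)
f(j) = 29/3 - j/6 (f(j) = 9 - (j - 1*4)/6 = 9 - (j - 4)/6 = 9 - (-4 + j)/6 = 9 + (2/3 - j/6) = 29/3 - j/6)
(f(l(q)) + M(2))*45 = ((29/3 - 1/6*0) + 2)*45 = ((29/3 + 0) + 2)*45 = (29/3 + 2)*45 = (35/3)*45 = 525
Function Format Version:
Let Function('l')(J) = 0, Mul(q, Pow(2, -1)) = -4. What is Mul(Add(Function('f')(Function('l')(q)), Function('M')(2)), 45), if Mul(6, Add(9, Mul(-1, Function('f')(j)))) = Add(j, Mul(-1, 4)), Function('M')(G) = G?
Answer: 525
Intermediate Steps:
q = -8 (q = Mul(2, -4) = -8)
Function('f')(j) = Add(Rational(29, 3), Mul(Rational(-1, 6), j)) (Function('f')(j) = Add(9, Mul(Rational(-1, 6), Add(j, Mul(-1, 4)))) = Add(9, Mul(Rational(-1, 6), Add(j, -4))) = Add(9, Mul(Rational(-1, 6), Add(-4, j))) = Add(9, Add(Rational(2, 3), Mul(Rational(-1, 6), j))) = Add(Rational(29, 3), Mul(Rational(-1, 6), j)))
Mul(Add(Function('f')(Function('l')(q)), Function('M')(2)), 45) = Mul(Add(Add(Rational(29, 3), Mul(Rational(-1, 6), 0)), 2), 45) = Mul(Add(Add(Rational(29, 3), 0), 2), 45) = Mul(Add(Rational(29, 3), 2), 45) = Mul(Rational(35, 3), 45) = 525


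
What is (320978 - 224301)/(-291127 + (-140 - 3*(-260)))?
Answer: -96677/290487 ≈ -0.33281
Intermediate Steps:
(320978 - 224301)/(-291127 + (-140 - 3*(-260))) = 96677/(-291127 + (-140 + 780)) = 96677/(-291127 + 640) = 96677/(-290487) = 96677*(-1/290487) = -96677/290487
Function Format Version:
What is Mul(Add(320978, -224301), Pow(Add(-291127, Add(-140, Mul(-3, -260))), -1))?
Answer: Rational(-96677, 290487) ≈ -0.33281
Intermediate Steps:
Mul(Add(320978, -224301), Pow(Add(-291127, Add(-140, Mul(-3, -260))), -1)) = Mul(96677, Pow(Add(-291127, Add(-140, 780)), -1)) = Mul(96677, Pow(Add(-291127, 640), -1)) = Mul(96677, Pow(-290487, -1)) = Mul(96677, Rational(-1, 290487)) = Rational(-96677, 290487)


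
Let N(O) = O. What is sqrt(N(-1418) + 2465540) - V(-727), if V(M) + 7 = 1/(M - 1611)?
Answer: 16367/2338 + sqrt(2464122) ≈ 1576.8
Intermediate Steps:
V(M) = -7 + 1/(-1611 + M) (V(M) = -7 + 1/(M - 1611) = -7 + 1/(-1611 + M))
sqrt(N(-1418) + 2465540) - V(-727) = sqrt(-1418 + 2465540) - (11278 - 7*(-727))/(-1611 - 727) = sqrt(2464122) - (11278 + 5089)/(-2338) = sqrt(2464122) - (-1)*16367/2338 = sqrt(2464122) - 1*(-16367/2338) = sqrt(2464122) + 16367/2338 = 16367/2338 + sqrt(2464122)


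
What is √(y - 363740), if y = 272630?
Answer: I*√91110 ≈ 301.84*I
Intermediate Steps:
√(y - 363740) = √(272630 - 363740) = √(-91110) = I*√91110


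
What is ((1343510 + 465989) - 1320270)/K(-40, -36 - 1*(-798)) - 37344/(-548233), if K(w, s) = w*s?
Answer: -267073237237/16710141840 ≈ -15.983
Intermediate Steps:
K(w, s) = s*w
((1343510 + 465989) - 1320270)/K(-40, -36 - 1*(-798)) - 37344/(-548233) = ((1343510 + 465989) - 1320270)/(((-36 - 1*(-798))*(-40))) - 37344/(-548233) = (1809499 - 1320270)/(((-36 + 798)*(-40))) - 37344*(-1/548233) = 489229/((762*(-40))) + 37344/548233 = 489229/(-30480) + 37344/548233 = 489229*(-1/30480) + 37344/548233 = -489229/30480 + 37344/548233 = -267073237237/16710141840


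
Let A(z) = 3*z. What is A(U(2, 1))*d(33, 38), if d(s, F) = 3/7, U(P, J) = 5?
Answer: 45/7 ≈ 6.4286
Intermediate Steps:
d(s, F) = 3/7 (d(s, F) = 3*(⅐) = 3/7)
A(U(2, 1))*d(33, 38) = (3*5)*(3/7) = 15*(3/7) = 45/7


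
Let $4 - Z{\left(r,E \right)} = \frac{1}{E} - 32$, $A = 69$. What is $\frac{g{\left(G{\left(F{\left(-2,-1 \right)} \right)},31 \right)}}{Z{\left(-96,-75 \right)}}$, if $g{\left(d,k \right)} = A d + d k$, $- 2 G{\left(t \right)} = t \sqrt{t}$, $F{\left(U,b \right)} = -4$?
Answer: $\frac{30000 i}{2701} \approx 11.107 i$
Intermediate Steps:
$Z{\left(r,E \right)} = 36 - \frac{1}{E}$ ($Z{\left(r,E \right)} = 4 - \left(\frac{1}{E} - 32\right) = 4 - \left(-32 + \frac{1}{E}\right) = 4 + \left(32 - \frac{1}{E}\right) = 36 - \frac{1}{E}$)
$G{\left(t \right)} = - \frac{t^{\frac{3}{2}}}{2}$ ($G{\left(t \right)} = - \frac{t \sqrt{t}}{2} = - \frac{t^{\frac{3}{2}}}{2}$)
$g{\left(d,k \right)} = 69 d + d k$
$\frac{g{\left(G{\left(F{\left(-2,-1 \right)} \right)},31 \right)}}{Z{\left(-96,-75 \right)}} = \frac{- \frac{\left(-4\right)^{\frac{3}{2}}}{2} \left(69 + 31\right)}{36 - \frac{1}{-75}} = \frac{- \frac{\left(-8\right) i}{2} \cdot 100}{36 - - \frac{1}{75}} = \frac{4 i 100}{36 + \frac{1}{75}} = \frac{400 i}{\frac{2701}{75}} = 400 i \frac{75}{2701} = \frac{30000 i}{2701}$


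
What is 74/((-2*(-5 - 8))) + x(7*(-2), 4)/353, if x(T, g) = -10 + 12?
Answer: 13087/4589 ≈ 2.8518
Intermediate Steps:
x(T, g) = 2
74/((-2*(-5 - 8))) + x(7*(-2), 4)/353 = 74/((-2*(-5 - 8))) + 2/353 = 74/((-2*(-13))) + 2*(1/353) = 74/26 + 2/353 = 74*(1/26) + 2/353 = 37/13 + 2/353 = 13087/4589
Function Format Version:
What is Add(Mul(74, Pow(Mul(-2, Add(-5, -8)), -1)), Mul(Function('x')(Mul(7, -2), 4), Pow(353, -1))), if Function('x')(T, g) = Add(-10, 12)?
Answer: Rational(13087, 4589) ≈ 2.8518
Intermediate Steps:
Function('x')(T, g) = 2
Add(Mul(74, Pow(Mul(-2, Add(-5, -8)), -1)), Mul(Function('x')(Mul(7, -2), 4), Pow(353, -1))) = Add(Mul(74, Pow(Mul(-2, Add(-5, -8)), -1)), Mul(2, Pow(353, -1))) = Add(Mul(74, Pow(Mul(-2, -13), -1)), Mul(2, Rational(1, 353))) = Add(Mul(74, Pow(26, -1)), Rational(2, 353)) = Add(Mul(74, Rational(1, 26)), Rational(2, 353)) = Add(Rational(37, 13), Rational(2, 353)) = Rational(13087, 4589)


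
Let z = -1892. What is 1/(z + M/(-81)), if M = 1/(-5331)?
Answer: -431811/816986411 ≈ -0.00052854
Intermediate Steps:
M = -1/5331 ≈ -0.00018758
1/(z + M/(-81)) = 1/(-1892 - 1/5331/(-81)) = 1/(-1892 - 1/5331*(-1/81)) = 1/(-1892 + 1/431811) = 1/(-816986411/431811) = -431811/816986411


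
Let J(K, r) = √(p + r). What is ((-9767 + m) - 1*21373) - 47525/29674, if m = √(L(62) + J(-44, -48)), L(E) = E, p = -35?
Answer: -924095885/29674 + √(62 + I*√83) ≈ -31134.0 + 0.57697*I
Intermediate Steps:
J(K, r) = √(-35 + r)
m = √(62 + I*√83) (m = √(62 + √(-35 - 48)) = √(62 + √(-83)) = √(62 + I*√83) ≈ 7.8951 + 0.57697*I)
((-9767 + m) - 1*21373) - 47525/29674 = ((-9767 + √(62 + I*√83)) - 1*21373) - 47525/29674 = ((-9767 + √(62 + I*√83)) - 21373) - 47525/29674 = (-31140 + √(62 + I*√83)) - 1*47525/29674 = (-31140 + √(62 + I*√83)) - 47525/29674 = -924095885/29674 + √(62 + I*√83)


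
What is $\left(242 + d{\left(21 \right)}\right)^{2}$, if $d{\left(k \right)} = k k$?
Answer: $466489$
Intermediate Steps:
$d{\left(k \right)} = k^{2}$
$\left(242 + d{\left(21 \right)}\right)^{2} = \left(242 + 21^{2}\right)^{2} = \left(242 + 441\right)^{2} = 683^{2} = 466489$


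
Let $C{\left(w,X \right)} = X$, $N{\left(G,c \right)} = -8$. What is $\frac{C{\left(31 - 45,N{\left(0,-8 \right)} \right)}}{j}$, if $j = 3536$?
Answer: $- \frac{1}{442} \approx -0.0022624$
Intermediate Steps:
$\frac{C{\left(31 - 45,N{\left(0,-8 \right)} \right)}}{j} = - \frac{8}{3536} = \left(-8\right) \frac{1}{3536} = - \frac{1}{442}$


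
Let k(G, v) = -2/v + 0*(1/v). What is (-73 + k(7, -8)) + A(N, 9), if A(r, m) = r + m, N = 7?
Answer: -227/4 ≈ -56.750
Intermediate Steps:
k(G, v) = -2/v (k(G, v) = -2/v + 0/v = -2/v + 0 = -2/v)
A(r, m) = m + r
(-73 + k(7, -8)) + A(N, 9) = (-73 - 2/(-8)) + (9 + 7) = (-73 - 2*(-⅛)) + 16 = (-73 + ¼) + 16 = -291/4 + 16 = -227/4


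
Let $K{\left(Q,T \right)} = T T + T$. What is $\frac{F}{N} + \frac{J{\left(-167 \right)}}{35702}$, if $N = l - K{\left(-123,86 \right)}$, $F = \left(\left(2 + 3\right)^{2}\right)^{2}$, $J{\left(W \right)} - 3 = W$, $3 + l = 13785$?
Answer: $\frac{425611}{4498452} \approx 0.094613$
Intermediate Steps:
$l = 13782$ ($l = -3 + 13785 = 13782$)
$J{\left(W \right)} = 3 + W$
$K{\left(Q,T \right)} = T + T^{2}$ ($K{\left(Q,T \right)} = T^{2} + T = T + T^{2}$)
$F = 625$ ($F = \left(5^{2}\right)^{2} = 25^{2} = 625$)
$N = 6300$ ($N = 13782 - 86 \left(1 + 86\right) = 13782 - 86 \cdot 87 = 13782 - 7482 = 6300$)
$\frac{F}{N} + \frac{J{\left(-167 \right)}}{35702} = \frac{625}{6300} + \frac{3 - 167}{35702} = 625 \cdot \frac{1}{6300} - \frac{82}{17851} = \frac{25}{252} - \frac{82}{17851} = \frac{425611}{4498452}$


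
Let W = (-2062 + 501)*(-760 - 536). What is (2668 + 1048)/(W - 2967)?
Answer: 3716/2020089 ≈ 0.0018395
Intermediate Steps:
W = 2023056 (W = -1561*(-1296) = 2023056)
(2668 + 1048)/(W - 2967) = (2668 + 1048)/(2023056 - 2967) = 3716/2020089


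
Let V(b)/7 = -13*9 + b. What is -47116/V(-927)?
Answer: 11779/1827 ≈ 6.4472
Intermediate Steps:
V(b) = -819 + 7*b (V(b) = 7*(-13*9 + b) = 7*(-117 + b) = -819 + 7*b)
-47116/V(-927) = -47116/(-819 + 7*(-927)) = -47116/(-819 - 6489) = -47116/(-7308) = -47116*(-1/7308) = 11779/1827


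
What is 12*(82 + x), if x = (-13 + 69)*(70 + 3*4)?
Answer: 56088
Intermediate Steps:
x = 4592 (x = 56*(70 + 12) = 56*82 = 4592)
12*(82 + x) = 12*(82 + 4592) = 12*4674 = 56088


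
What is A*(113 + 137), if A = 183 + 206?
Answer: 97250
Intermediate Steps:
A = 389
A*(113 + 137) = 389*(113 + 137) = 389*250 = 97250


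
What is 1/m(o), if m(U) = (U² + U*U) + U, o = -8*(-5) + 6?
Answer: 1/4278 ≈ 0.00023375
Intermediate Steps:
o = 46 (o = 40 + 6 = 46)
m(U) = U + 2*U² (m(U) = (U² + U²) + U = 2*U² + U = U + 2*U²)
1/m(o) = 1/(46*(1 + 2*46)) = 1/(46*(1 + 92)) = 1/(46*93) = 1/4278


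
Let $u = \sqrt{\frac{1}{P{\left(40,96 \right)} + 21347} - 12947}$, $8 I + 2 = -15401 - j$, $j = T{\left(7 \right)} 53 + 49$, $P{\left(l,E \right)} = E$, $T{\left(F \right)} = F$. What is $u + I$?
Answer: $- \frac{15823}{8} + \frac{2 i \sqrt{1488264924090}}{21443} \approx -1977.9 + 113.78 i$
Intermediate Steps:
$j = 420$ ($j = 7 \cdot 53 + 49 = 371 + 49 = 420$)
$I = - \frac{15823}{8}$ ($I = - \frac{1}{4} + \frac{-15401 - 420}{8} = - \frac{1}{4} + \frac{1}{8} \left(-15821\right) = - \frac{1}{4} - \frac{15821}{8} = - \frac{15823}{8} \approx -1977.9$)
$u = \frac{2 i \sqrt{1488264924090}}{21443}$ ($u = \sqrt{\frac{1}{96 + 21347} - 12947} = \sqrt{\frac{1}{21443} - 12947} = \sqrt{- \frac{277622520}{21443}} = \frac{2 i \sqrt{1488264924090}}{21443} \approx 113.78 i$)
$u + I = \frac{2 i \sqrt{1488264924090}}{21443} - \frac{15823}{8} = - \frac{15823}{8} + \frac{2 i \sqrt{1488264924090}}{21443}$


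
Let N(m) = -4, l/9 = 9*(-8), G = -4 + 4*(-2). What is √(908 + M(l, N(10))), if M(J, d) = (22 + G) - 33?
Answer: √885 ≈ 29.749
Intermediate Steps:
G = -12 (G = -4 - 8 = -12)
l = -648 (l = 9*(9*(-8)) = 9*(-72) = -648)
M(J, d) = -23 (M(J, d) = (22 - 12) - 33 = 10 - 33 = -23)
√(908 + M(l, N(10))) = √(908 - 23) = √885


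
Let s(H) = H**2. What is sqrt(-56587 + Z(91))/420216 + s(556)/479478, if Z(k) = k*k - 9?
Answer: 154568/239739 + I*sqrt(48315)/420216 ≈ 0.64473 + 0.00052308*I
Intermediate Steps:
Z(k) = -9 + k**2 (Z(k) = k**2 - 9 = -9 + k**2)
sqrt(-56587 + Z(91))/420216 + s(556)/479478 = sqrt(-56587 + (-9 + 91**2))/420216 + 556**2/479478 = sqrt(-56587 + (-9 + 8281))*(1/420216) + 309136*(1/479478) = sqrt(-56587 + 8272)*(1/420216) + 154568/239739 = sqrt(-48315)*(1/420216) + 154568/239739 = (I*sqrt(48315))*(1/420216) + 154568/239739 = I*sqrt(48315)/420216 + 154568/239739 = 154568/239739 + I*sqrt(48315)/420216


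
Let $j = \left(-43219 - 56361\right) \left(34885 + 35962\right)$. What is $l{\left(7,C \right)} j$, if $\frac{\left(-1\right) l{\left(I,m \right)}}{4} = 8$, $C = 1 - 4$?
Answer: $225758216320$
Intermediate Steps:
$C = -3$ ($C = 1 - 4 = -3$)
$l{\left(I,m \right)} = -32$ ($l{\left(I,m \right)} = \left(-4\right) 8 = -32$)
$j = -7054944260$ ($j = \left(-99580\right) 70847 = -7054944260$)
$l{\left(7,C \right)} j = \left(-32\right) \left(-7054944260\right) = 225758216320$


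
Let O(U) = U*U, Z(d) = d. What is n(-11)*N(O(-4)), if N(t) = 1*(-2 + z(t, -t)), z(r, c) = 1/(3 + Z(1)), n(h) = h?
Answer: 77/4 ≈ 19.250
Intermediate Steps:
z(r, c) = 1/4 (z(r, c) = 1/(3 + 1) = 1/4)
O(U) = U**2
N(t) = -7/4 (N(t) = 1*(-2 + 1/4) = 1*(-7/4) = -7/4)
n(-11)*N(O(-4)) = -11*(-7/4) = 77/4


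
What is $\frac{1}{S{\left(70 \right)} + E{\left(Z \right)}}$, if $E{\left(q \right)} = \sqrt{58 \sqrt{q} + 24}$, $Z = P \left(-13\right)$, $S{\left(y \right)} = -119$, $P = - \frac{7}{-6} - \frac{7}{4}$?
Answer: $- \frac{1}{119 - \sqrt{24 + \frac{29 \sqrt{273}}{3}}} \approx -0.0094836$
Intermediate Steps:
$P = - \frac{7}{12}$ ($P = \left(-7\right) \left(- \frac{1}{6}\right) - \frac{7}{4} = \frac{7}{6} - \frac{7}{4} = - \frac{7}{12} \approx -0.58333$)
$Z = \frac{91}{12}$ ($Z = \left(- \frac{7}{12}\right) \left(-13\right) = \frac{91}{12} \approx 7.5833$)
$E{\left(q \right)} = \sqrt{24 + 58 \sqrt{q}}$
$\frac{1}{S{\left(70 \right)} + E{\left(Z \right)}} = \frac{1}{-119 + \sqrt{24 + 58 \sqrt{\frac{91}{12}}}} = \frac{1}{-119 + \sqrt{24 + 58 \frac{\sqrt{273}}{6}}} = \frac{1}{-119 + \sqrt{24 + \frac{29 \sqrt{273}}{3}}}$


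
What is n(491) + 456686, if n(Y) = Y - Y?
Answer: 456686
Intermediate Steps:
n(Y) = 0
n(491) + 456686 = 0 + 456686 = 456686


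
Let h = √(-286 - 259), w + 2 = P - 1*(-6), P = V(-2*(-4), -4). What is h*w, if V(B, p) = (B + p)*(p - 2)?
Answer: -20*I*√545 ≈ -466.9*I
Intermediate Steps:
V(B, p) = (-2 + p)*(B + p) (V(B, p) = (B + p)*(-2 + p) = (-2 + p)*(B + p))
P = -24 (P = (-4)² - (-4)*(-4) - 2*(-4) - 2*(-4)*(-4) = 16 - 2*8 + 8 + 8*(-4) = 16 - 16 + 8 - 32 = -24)
w = -20 (w = -2 + (-24 - 1*(-6)) = -2 + (-24 + 6) = -2 - 18 = -20)
h = I*√545 (h = √(-545) = I*√545 ≈ 23.345*I)
h*w = (I*√545)*(-20) = -20*I*√545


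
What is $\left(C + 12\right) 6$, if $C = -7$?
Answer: $30$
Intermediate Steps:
$\left(C + 12\right) 6 = \left(-7 + 12\right) 6 = 5 \cdot 6 = 30$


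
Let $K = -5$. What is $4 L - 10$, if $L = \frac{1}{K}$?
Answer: $- \frac{54}{5} \approx -10.8$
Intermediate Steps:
$L = - \frac{1}{5}$ ($L = \frac{1}{-5} = - \frac{1}{5} \approx -0.2$)
$4 L - 10 = 4 \left(- \frac{1}{5}\right) - 10 = - \frac{4}{5} - 10 = - \frac{54}{5}$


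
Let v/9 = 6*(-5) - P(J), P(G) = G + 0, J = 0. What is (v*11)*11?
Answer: -32670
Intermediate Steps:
P(G) = G
v = -270 (v = 9*(6*(-5) - 1*0) = 9*(-30 + 0) = 9*(-30) = -270)
(v*11)*11 = -270*11*11 = -2970*11 = -32670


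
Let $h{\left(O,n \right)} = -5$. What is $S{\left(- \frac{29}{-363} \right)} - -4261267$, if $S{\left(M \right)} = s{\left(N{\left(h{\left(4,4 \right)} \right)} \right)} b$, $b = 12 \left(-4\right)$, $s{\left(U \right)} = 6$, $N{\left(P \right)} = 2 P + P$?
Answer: $4260979$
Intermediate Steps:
$N{\left(P \right)} = 3 P$
$b = -48$
$S{\left(M \right)} = -288$ ($S{\left(M \right)} = 6 \left(-48\right) = -288$)
$S{\left(- \frac{29}{-363} \right)} - -4261267 = -288 - -4261267 = -288 + 4261267 = 4260979$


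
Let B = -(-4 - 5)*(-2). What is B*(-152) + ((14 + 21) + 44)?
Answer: 2815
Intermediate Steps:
B = -18 (B = -(-9)*(-2) = -1*18 = -18)
B*(-152) + ((14 + 21) + 44) = -18*(-152) + ((14 + 21) + 44) = 2736 + (35 + 44) = 2736 + 79 = 2815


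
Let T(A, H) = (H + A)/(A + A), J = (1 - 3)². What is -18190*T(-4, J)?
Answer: 0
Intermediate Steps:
J = 4 (J = (-2)² = 4)
T(A, H) = (A + H)/(2*A) (T(A, H) = (A + H)/((2*A)) = (A + H)*(1/(2*A)) = (A + H)/(2*A))
-18190*T(-4, J) = -9095*(-4 + 4)/(-4) = -9095*(-1)*0/4 = -18190*0 = 0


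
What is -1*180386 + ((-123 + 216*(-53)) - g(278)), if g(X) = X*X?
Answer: -269241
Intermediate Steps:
g(X) = X²
-1*180386 + ((-123 + 216*(-53)) - g(278)) = -1*180386 + ((-123 + 216*(-53)) - 1*278²) = -180386 + ((-123 - 11448) - 1*77284) = -180386 + (-11571 - 77284) = -180386 - 88855 = -269241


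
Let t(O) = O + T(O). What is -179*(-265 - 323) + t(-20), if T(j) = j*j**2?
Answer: 97232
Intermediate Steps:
T(j) = j**3
t(O) = O + O**3
-179*(-265 - 323) + t(-20) = -179*(-265 - 323) + (-20 + (-20)**3) = -179*(-588) + (-20 - 8000) = 105252 - 8020 = 97232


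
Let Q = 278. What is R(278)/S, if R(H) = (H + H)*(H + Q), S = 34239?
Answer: 309136/34239 ≈ 9.0288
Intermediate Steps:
R(H) = 2*H*(278 + H) (R(H) = (H + H)*(H + 278) = (2*H)*(278 + H) = 2*H*(278 + H))
R(278)/S = (2*278*(278 + 278))/34239 = (2*278*556)*(1/34239) = 309136*(1/34239) = 309136/34239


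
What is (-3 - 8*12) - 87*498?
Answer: -43425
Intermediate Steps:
(-3 - 8*12) - 87*498 = (-3 - 96) - 43326 = -99 - 43326 = -43425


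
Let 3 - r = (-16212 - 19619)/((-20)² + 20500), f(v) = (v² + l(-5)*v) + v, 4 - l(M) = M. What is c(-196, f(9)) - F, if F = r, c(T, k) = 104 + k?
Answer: 5648969/20900 ≈ 270.29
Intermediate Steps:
l(M) = 4 - M
f(v) = v² + 10*v (f(v) = (v² + (4 - 1*(-5))*v) + v = (v² + (4 + 5)*v) + v = (v² + 9*v) + v = v² + 10*v)
r = 98531/20900 (r = 3 - (-16212 - 19619)/((-20)² + 20500) = 3 - (-35831)/(400 + 20500) = 3 - (-35831)/20900 = 3 - 1*(-35831/20900) = 3 + 35831/20900 = 98531/20900 ≈ 4.7144)
F = 98531/20900 ≈ 4.7144
c(-196, f(9)) - F = (104 + 9*(10 + 9)) - 1*98531/20900 = (104 + 9*19) - 98531/20900 = (104 + 171) - 98531/20900 = 275 - 98531/20900 = 5648969/20900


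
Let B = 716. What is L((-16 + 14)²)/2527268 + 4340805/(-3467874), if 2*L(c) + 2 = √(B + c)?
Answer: -1828396839769/1460707831372 + 3*√5/1263634 ≈ -1.2517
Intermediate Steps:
L(c) = -1 + √(716 + c)/2
L((-16 + 14)²)/2527268 + 4340805/(-3467874) = (-1 + √(716 + (-16 + 14)²)/2)/2527268 + 4340805/(-3467874) = (-1 + √(716 + (-2)²)/2)*(1/2527268) + 4340805*(-1/3467874) = (-1 + √(716 + 4)/2)*(1/2527268) - 1446935/1155958 = (-1 + √720/2)*(1/2527268) - 1446935/1155958 = (-1 + (12*√5)/2)*(1/2527268) - 1446935/1155958 = (-1 + 6*√5)*(1/2527268) - 1446935/1155958 = (-1/2527268 + 3*√5/1263634) - 1446935/1155958 = -1828396839769/1460707831372 + 3*√5/1263634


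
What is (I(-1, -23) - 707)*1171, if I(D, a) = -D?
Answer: -826726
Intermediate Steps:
(I(-1, -23) - 707)*1171 = (-1*(-1) - 707)*1171 = (1 - 707)*1171 = -706*1171 = -826726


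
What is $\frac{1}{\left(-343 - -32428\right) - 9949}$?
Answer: $\frac{1}{22136} \approx 4.5175 \cdot 10^{-5}$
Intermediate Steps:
$\frac{1}{\left(-343 - -32428\right) - 9949} = \frac{1}{\left(-343 + 32428\right) - 9949} = \frac{1}{32085 - 9949} = \frac{1}{22136}$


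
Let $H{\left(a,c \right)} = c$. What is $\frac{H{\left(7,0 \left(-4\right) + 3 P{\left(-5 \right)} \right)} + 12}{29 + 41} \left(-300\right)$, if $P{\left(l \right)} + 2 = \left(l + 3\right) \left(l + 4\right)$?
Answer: $- \frac{360}{7} \approx -51.429$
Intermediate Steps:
$P{\left(l \right)} = -2 + \left(3 + l\right) \left(4 + l\right)$ ($P{\left(l \right)} = -2 + \left(l + 3\right) \left(l + 4\right) = -2 + \left(3 + l\right) \left(4 + l\right)$)
$\frac{H{\left(7,0 \left(-4\right) + 3 P{\left(-5 \right)} \right)} + 12}{29 + 41} \left(-300\right) = \frac{\left(0 \left(-4\right) + 3 \left(10 + \left(-5\right)^{2} + 7 \left(-5\right)\right)\right) + 12}{29 + 41} \left(-300\right) = \frac{\left(0 + 3 \left(10 + 25 - 35\right)\right) + 12}{70} \left(-300\right) = \left(\left(0 + 3 \cdot 0\right) + 12\right) \frac{1}{70} \left(-300\right) = \left(\left(0 + 0\right) + 12\right) \frac{1}{70} \left(-300\right) = \left(0 + 12\right) \frac{1}{70} \left(-300\right) = 12 \cdot \frac{1}{70} \left(-300\right) = \frac{6}{35} \left(-300\right) = - \frac{360}{7}$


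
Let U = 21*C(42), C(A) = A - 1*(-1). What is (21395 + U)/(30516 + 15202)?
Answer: 11149/22859 ≈ 0.48773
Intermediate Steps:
C(A) = 1 + A (C(A) = A + 1 = 1 + A)
U = 903 (U = 21*(1 + 42) = 21*43 = 903)
(21395 + U)/(30516 + 15202) = (21395 + 903)/(30516 + 15202) = 22298/45718 = 22298*(1/45718) = 11149/22859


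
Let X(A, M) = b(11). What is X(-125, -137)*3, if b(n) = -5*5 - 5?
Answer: -90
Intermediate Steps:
b(n) = -30 (b(n) = -25 - 5 = -30)
X(A, M) = -30
X(-125, -137)*3 = -30*3 = -90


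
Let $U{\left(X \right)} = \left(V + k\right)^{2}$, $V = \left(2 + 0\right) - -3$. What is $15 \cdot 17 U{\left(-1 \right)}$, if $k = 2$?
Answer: $12495$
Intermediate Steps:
$V = 5$ ($V = 2 + 3 = 5$)
$U{\left(X \right)} = 49$ ($U{\left(X \right)} = \left(5 + 2\right)^{2} = 7^{2} = 49$)
$15 \cdot 17 U{\left(-1 \right)} = 15 \cdot 17 \cdot 49 = 255 \cdot 49 = 12495$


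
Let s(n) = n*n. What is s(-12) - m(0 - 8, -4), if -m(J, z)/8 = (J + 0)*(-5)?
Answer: 464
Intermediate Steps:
s(n) = n²
m(J, z) = 40*J (m(J, z) = -8*(J + 0)*(-5) = -8*J*(-5) = -(-40)*J = 40*J)
s(-12) - m(0 - 8, -4) = (-12)² - 40*(0 - 8) = 144 - 40*(-8) = 144 - 1*(-320) = 144 + 320 = 464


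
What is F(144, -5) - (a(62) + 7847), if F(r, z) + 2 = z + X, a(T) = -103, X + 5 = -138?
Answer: -7894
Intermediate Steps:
X = -143 (X = -5 - 138 = -143)
F(r, z) = -145 + z (F(r, z) = -2 + (z - 143) = -2 + (-143 + z) = -145 + z)
F(144, -5) - (a(62) + 7847) = (-145 - 5) - (-103 + 7847) = -150 - 1*7744 = -150 - 7744 = -7894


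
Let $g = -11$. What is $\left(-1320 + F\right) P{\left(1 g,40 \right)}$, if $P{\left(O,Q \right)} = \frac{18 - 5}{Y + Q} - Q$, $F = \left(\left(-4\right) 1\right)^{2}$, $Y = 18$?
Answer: $\frac{1504164}{29} \approx 51868.0$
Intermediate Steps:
$F = 16$ ($F = \left(-4\right)^{2} = 16$)
$P{\left(O,Q \right)} = - Q + \frac{13}{18 + Q}$ ($P{\left(O,Q \right)} = \frac{18 - 5}{18 + Q} - Q = \frac{13}{18 + Q} - Q = - Q + \frac{13}{18 + Q}$)
$\left(-1320 + F\right) P{\left(1 g,40 \right)} = \left(-1320 + 16\right) \frac{13 - 40^{2} - 720}{18 + 40} = - 1304 \frac{13 - 1600 - 720}{58} = - 1304 \cdot \frac{1}{58} \left(-2307\right) = \left(-1304\right) \left(- \frac{2307}{58}\right) = \frac{1504164}{29}$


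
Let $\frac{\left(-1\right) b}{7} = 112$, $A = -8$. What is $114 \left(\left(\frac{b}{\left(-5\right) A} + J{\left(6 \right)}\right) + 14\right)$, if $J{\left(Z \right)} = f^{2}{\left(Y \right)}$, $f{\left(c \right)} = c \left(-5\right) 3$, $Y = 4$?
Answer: $\frac{2048808}{5} \approx 4.0976 \cdot 10^{5}$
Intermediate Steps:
$b = -784$ ($b = \left(-7\right) 112 = -784$)
$f{\left(c \right)} = - 15 c$ ($f{\left(c \right)} = - 5 c 3 = - 15 c$)
$J{\left(Z \right)} = 3600$ ($J{\left(Z \right)} = \left(\left(-15\right) 4\right)^{2} = \left(-60\right)^{2} = 3600$)
$114 \left(\left(\frac{b}{\left(-5\right) A} + J{\left(6 \right)}\right) + 14\right) = 114 \left(\left(- \frac{784}{\left(-5\right) \left(-8\right)} + 3600\right) + 14\right) = 114 \left(\left(- \frac{784}{40} + 3600\right) + 14\right) = 114 \left(\left(\left(-784\right) \frac{1}{40} + 3600\right) + 14\right) = 114 \left(\left(- \frac{98}{5} + 3600\right) + 14\right) = 114 \left(\frac{17902}{5} + 14\right) = 114 \cdot \frac{17972}{5} = \frac{2048808}{5}$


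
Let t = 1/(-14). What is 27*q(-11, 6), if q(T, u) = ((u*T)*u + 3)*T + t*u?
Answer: 816966/7 ≈ 1.1671e+5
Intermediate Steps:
t = -1/14 ≈ -0.071429
q(T, u) = -u/14 + T*(3 + T*u²) (q(T, u) = ((u*T)*u + 3)*T - u/14 = ((T*u)*u + 3)*T - u/14 = (T*u² + 3)*T - u/14 = (3 + T*u²)*T - u/14 = T*(3 + T*u²) - u/14 = -u/14 + T*(3 + T*u²))
27*q(-11, 6) = 27*(3*(-11) - 1/14*6 + (-11)²*6²) = 27*(-33 - 3/7 + 121*36) = 27*(-33 - 3/7 + 4356) = 27*(30258/7) = 816966/7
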